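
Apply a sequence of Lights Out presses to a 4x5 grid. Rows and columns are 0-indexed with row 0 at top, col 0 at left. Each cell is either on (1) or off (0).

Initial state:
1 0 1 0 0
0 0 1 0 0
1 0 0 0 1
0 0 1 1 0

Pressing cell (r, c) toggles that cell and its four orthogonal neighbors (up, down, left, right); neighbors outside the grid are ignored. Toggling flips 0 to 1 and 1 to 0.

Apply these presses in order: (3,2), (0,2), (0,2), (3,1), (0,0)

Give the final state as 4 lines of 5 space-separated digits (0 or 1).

Answer: 0 1 1 0 0
1 0 1 0 0
1 1 1 0 1
1 0 1 0 0

Derivation:
After press 1 at (3,2):
1 0 1 0 0
0 0 1 0 0
1 0 1 0 1
0 1 0 0 0

After press 2 at (0,2):
1 1 0 1 0
0 0 0 0 0
1 0 1 0 1
0 1 0 0 0

After press 3 at (0,2):
1 0 1 0 0
0 0 1 0 0
1 0 1 0 1
0 1 0 0 0

After press 4 at (3,1):
1 0 1 0 0
0 0 1 0 0
1 1 1 0 1
1 0 1 0 0

After press 5 at (0,0):
0 1 1 0 0
1 0 1 0 0
1 1 1 0 1
1 0 1 0 0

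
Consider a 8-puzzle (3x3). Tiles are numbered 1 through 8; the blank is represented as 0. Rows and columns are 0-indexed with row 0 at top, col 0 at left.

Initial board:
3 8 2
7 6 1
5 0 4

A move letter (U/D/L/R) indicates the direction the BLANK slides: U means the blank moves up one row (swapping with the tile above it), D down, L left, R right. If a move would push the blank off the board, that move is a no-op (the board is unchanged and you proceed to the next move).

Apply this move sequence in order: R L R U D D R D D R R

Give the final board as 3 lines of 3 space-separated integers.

Answer: 3 8 2
7 6 1
5 4 0

Derivation:
After move 1 (R):
3 8 2
7 6 1
5 4 0

After move 2 (L):
3 8 2
7 6 1
5 0 4

After move 3 (R):
3 8 2
7 6 1
5 4 0

After move 4 (U):
3 8 2
7 6 0
5 4 1

After move 5 (D):
3 8 2
7 6 1
5 4 0

After move 6 (D):
3 8 2
7 6 1
5 4 0

After move 7 (R):
3 8 2
7 6 1
5 4 0

After move 8 (D):
3 8 2
7 6 1
5 4 0

After move 9 (D):
3 8 2
7 6 1
5 4 0

After move 10 (R):
3 8 2
7 6 1
5 4 0

After move 11 (R):
3 8 2
7 6 1
5 4 0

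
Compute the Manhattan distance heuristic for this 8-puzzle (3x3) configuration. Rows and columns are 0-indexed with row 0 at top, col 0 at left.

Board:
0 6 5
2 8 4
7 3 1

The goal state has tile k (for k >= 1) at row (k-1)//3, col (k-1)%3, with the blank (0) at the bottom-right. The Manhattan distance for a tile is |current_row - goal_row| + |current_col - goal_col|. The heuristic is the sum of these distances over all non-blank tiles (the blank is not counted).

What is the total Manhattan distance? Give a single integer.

Tile 6: at (0,1), goal (1,2), distance |0-1|+|1-2| = 2
Tile 5: at (0,2), goal (1,1), distance |0-1|+|2-1| = 2
Tile 2: at (1,0), goal (0,1), distance |1-0|+|0-1| = 2
Tile 8: at (1,1), goal (2,1), distance |1-2|+|1-1| = 1
Tile 4: at (1,2), goal (1,0), distance |1-1|+|2-0| = 2
Tile 7: at (2,0), goal (2,0), distance |2-2|+|0-0| = 0
Tile 3: at (2,1), goal (0,2), distance |2-0|+|1-2| = 3
Tile 1: at (2,2), goal (0,0), distance |2-0|+|2-0| = 4
Sum: 2 + 2 + 2 + 1 + 2 + 0 + 3 + 4 = 16

Answer: 16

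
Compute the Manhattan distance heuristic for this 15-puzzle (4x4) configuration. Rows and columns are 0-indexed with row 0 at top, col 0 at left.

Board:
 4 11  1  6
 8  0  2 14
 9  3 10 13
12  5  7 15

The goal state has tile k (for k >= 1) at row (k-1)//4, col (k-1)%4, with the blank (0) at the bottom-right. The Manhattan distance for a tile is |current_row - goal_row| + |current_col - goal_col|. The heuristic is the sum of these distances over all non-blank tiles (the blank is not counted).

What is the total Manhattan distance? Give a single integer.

Answer: 38

Derivation:
Tile 4: at (0,0), goal (0,3), distance |0-0|+|0-3| = 3
Tile 11: at (0,1), goal (2,2), distance |0-2|+|1-2| = 3
Tile 1: at (0,2), goal (0,0), distance |0-0|+|2-0| = 2
Tile 6: at (0,3), goal (1,1), distance |0-1|+|3-1| = 3
Tile 8: at (1,0), goal (1,3), distance |1-1|+|0-3| = 3
Tile 2: at (1,2), goal (0,1), distance |1-0|+|2-1| = 2
Tile 14: at (1,3), goal (3,1), distance |1-3|+|3-1| = 4
Tile 9: at (2,0), goal (2,0), distance |2-2|+|0-0| = 0
Tile 3: at (2,1), goal (0,2), distance |2-0|+|1-2| = 3
Tile 10: at (2,2), goal (2,1), distance |2-2|+|2-1| = 1
Tile 13: at (2,3), goal (3,0), distance |2-3|+|3-0| = 4
Tile 12: at (3,0), goal (2,3), distance |3-2|+|0-3| = 4
Tile 5: at (3,1), goal (1,0), distance |3-1|+|1-0| = 3
Tile 7: at (3,2), goal (1,2), distance |3-1|+|2-2| = 2
Tile 15: at (3,3), goal (3,2), distance |3-3|+|3-2| = 1
Sum: 3 + 3 + 2 + 3 + 3 + 2 + 4 + 0 + 3 + 1 + 4 + 4 + 3 + 2 + 1 = 38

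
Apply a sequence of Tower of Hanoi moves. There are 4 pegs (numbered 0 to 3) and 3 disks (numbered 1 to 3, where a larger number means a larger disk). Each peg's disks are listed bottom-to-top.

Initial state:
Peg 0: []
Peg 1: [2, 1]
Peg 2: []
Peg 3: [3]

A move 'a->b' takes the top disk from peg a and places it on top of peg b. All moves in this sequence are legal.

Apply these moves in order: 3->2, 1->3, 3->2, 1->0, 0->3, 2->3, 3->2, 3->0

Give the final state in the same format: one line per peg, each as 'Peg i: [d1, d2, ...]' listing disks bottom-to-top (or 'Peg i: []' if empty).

After move 1 (3->2):
Peg 0: []
Peg 1: [2, 1]
Peg 2: [3]
Peg 3: []

After move 2 (1->3):
Peg 0: []
Peg 1: [2]
Peg 2: [3]
Peg 3: [1]

After move 3 (3->2):
Peg 0: []
Peg 1: [2]
Peg 2: [3, 1]
Peg 3: []

After move 4 (1->0):
Peg 0: [2]
Peg 1: []
Peg 2: [3, 1]
Peg 3: []

After move 5 (0->3):
Peg 0: []
Peg 1: []
Peg 2: [3, 1]
Peg 3: [2]

After move 6 (2->3):
Peg 0: []
Peg 1: []
Peg 2: [3]
Peg 3: [2, 1]

After move 7 (3->2):
Peg 0: []
Peg 1: []
Peg 2: [3, 1]
Peg 3: [2]

After move 8 (3->0):
Peg 0: [2]
Peg 1: []
Peg 2: [3, 1]
Peg 3: []

Answer: Peg 0: [2]
Peg 1: []
Peg 2: [3, 1]
Peg 3: []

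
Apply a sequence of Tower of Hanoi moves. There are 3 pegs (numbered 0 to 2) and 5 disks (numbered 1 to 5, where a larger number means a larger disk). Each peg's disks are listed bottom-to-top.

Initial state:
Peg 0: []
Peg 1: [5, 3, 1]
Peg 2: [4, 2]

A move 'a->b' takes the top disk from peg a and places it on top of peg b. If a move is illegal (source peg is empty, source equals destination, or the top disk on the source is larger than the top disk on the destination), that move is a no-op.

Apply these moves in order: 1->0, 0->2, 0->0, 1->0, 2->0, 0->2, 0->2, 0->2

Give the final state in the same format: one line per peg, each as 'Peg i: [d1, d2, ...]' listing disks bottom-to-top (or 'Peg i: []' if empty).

After move 1 (1->0):
Peg 0: [1]
Peg 1: [5, 3]
Peg 2: [4, 2]

After move 2 (0->2):
Peg 0: []
Peg 1: [5, 3]
Peg 2: [4, 2, 1]

After move 3 (0->0):
Peg 0: []
Peg 1: [5, 3]
Peg 2: [4, 2, 1]

After move 4 (1->0):
Peg 0: [3]
Peg 1: [5]
Peg 2: [4, 2, 1]

After move 5 (2->0):
Peg 0: [3, 1]
Peg 1: [5]
Peg 2: [4, 2]

After move 6 (0->2):
Peg 0: [3]
Peg 1: [5]
Peg 2: [4, 2, 1]

After move 7 (0->2):
Peg 0: [3]
Peg 1: [5]
Peg 2: [4, 2, 1]

After move 8 (0->2):
Peg 0: [3]
Peg 1: [5]
Peg 2: [4, 2, 1]

Answer: Peg 0: [3]
Peg 1: [5]
Peg 2: [4, 2, 1]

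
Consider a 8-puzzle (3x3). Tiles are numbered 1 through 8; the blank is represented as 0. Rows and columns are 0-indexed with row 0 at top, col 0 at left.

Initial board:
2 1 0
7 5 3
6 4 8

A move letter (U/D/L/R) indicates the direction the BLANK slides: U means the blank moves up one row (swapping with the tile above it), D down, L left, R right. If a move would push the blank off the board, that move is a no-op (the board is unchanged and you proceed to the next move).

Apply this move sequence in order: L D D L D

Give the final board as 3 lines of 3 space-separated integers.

Answer: 2 5 1
7 4 3
0 6 8

Derivation:
After move 1 (L):
2 0 1
7 5 3
6 4 8

After move 2 (D):
2 5 1
7 0 3
6 4 8

After move 3 (D):
2 5 1
7 4 3
6 0 8

After move 4 (L):
2 5 1
7 4 3
0 6 8

After move 5 (D):
2 5 1
7 4 3
0 6 8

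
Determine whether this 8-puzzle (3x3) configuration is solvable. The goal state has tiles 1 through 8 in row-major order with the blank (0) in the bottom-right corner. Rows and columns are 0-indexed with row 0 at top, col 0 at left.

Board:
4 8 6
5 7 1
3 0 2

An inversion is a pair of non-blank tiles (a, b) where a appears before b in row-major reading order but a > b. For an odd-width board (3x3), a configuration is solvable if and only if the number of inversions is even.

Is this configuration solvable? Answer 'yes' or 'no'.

Answer: yes

Derivation:
Inversions (pairs i<j in row-major order where tile[i] > tile[j] > 0): 20
20 is even, so the puzzle is solvable.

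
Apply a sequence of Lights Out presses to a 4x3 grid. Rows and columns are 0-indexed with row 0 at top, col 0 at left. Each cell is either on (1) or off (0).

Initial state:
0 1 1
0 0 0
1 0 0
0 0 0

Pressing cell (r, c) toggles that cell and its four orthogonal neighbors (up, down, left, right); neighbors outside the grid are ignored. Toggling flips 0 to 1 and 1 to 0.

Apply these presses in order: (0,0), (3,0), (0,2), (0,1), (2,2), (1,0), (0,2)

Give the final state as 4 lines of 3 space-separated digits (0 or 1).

Answer: 1 1 0
0 0 1
1 1 1
1 1 1

Derivation:
After press 1 at (0,0):
1 0 1
1 0 0
1 0 0
0 0 0

After press 2 at (3,0):
1 0 1
1 0 0
0 0 0
1 1 0

After press 3 at (0,2):
1 1 0
1 0 1
0 0 0
1 1 0

After press 4 at (0,1):
0 0 1
1 1 1
0 0 0
1 1 0

After press 5 at (2,2):
0 0 1
1 1 0
0 1 1
1 1 1

After press 6 at (1,0):
1 0 1
0 0 0
1 1 1
1 1 1

After press 7 at (0,2):
1 1 0
0 0 1
1 1 1
1 1 1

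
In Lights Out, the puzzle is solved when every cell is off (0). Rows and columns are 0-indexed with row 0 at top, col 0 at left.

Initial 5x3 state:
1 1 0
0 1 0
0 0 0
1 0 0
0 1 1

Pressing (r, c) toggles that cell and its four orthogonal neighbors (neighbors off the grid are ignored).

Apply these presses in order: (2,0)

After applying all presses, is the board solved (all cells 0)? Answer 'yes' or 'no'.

Answer: no

Derivation:
After press 1 at (2,0):
1 1 0
1 1 0
1 1 0
0 0 0
0 1 1

Lights still on: 8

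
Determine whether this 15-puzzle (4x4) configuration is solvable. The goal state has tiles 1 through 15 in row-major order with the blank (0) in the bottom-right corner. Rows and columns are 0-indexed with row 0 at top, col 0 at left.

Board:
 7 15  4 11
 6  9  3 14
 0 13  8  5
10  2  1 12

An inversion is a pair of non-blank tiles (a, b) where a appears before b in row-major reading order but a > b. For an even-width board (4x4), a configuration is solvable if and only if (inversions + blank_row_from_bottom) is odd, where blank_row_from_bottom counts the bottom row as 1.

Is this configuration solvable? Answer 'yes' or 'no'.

Inversions: 62
Blank is in row 2 (0-indexed from top), which is row 2 counting from the bottom (bottom = 1).
62 + 2 = 64, which is even, so the puzzle is not solvable.

Answer: no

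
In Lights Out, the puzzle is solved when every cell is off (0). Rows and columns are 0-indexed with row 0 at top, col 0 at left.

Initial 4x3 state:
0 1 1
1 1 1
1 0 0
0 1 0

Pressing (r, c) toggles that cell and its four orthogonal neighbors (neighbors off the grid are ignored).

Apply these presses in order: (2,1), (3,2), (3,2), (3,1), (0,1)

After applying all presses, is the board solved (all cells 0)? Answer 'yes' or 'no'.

Answer: no

Derivation:
After press 1 at (2,1):
0 1 1
1 0 1
0 1 1
0 0 0

After press 2 at (3,2):
0 1 1
1 0 1
0 1 0
0 1 1

After press 3 at (3,2):
0 1 1
1 0 1
0 1 1
0 0 0

After press 4 at (3,1):
0 1 1
1 0 1
0 0 1
1 1 1

After press 5 at (0,1):
1 0 0
1 1 1
0 0 1
1 1 1

Lights still on: 8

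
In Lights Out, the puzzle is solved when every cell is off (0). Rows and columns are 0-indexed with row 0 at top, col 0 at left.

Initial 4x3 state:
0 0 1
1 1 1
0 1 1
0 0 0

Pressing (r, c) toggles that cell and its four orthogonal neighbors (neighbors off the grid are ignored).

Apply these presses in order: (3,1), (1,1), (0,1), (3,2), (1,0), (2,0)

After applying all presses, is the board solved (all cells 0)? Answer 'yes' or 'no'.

Answer: yes

Derivation:
After press 1 at (3,1):
0 0 1
1 1 1
0 0 1
1 1 1

After press 2 at (1,1):
0 1 1
0 0 0
0 1 1
1 1 1

After press 3 at (0,1):
1 0 0
0 1 0
0 1 1
1 1 1

After press 4 at (3,2):
1 0 0
0 1 0
0 1 0
1 0 0

After press 5 at (1,0):
0 0 0
1 0 0
1 1 0
1 0 0

After press 6 at (2,0):
0 0 0
0 0 0
0 0 0
0 0 0

Lights still on: 0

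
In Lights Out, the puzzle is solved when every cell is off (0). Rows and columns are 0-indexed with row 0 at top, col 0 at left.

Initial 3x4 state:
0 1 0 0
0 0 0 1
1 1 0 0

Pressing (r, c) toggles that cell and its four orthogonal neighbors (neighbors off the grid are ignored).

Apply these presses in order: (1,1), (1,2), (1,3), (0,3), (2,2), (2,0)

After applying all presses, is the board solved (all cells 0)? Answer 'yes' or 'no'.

Answer: yes

Derivation:
After press 1 at (1,1):
0 0 0 0
1 1 1 1
1 0 0 0

After press 2 at (1,2):
0 0 1 0
1 0 0 0
1 0 1 0

After press 3 at (1,3):
0 0 1 1
1 0 1 1
1 0 1 1

After press 4 at (0,3):
0 0 0 0
1 0 1 0
1 0 1 1

After press 5 at (2,2):
0 0 0 0
1 0 0 0
1 1 0 0

After press 6 at (2,0):
0 0 0 0
0 0 0 0
0 0 0 0

Lights still on: 0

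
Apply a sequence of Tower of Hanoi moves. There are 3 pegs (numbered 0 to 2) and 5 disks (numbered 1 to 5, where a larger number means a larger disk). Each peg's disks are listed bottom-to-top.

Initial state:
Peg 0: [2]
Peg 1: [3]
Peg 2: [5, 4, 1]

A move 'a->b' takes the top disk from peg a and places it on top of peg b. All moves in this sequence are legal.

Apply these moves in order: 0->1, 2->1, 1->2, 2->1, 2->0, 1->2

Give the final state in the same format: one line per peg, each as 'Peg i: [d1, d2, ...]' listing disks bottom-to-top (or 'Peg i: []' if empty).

After move 1 (0->1):
Peg 0: []
Peg 1: [3, 2]
Peg 2: [5, 4, 1]

After move 2 (2->1):
Peg 0: []
Peg 1: [3, 2, 1]
Peg 2: [5, 4]

After move 3 (1->2):
Peg 0: []
Peg 1: [3, 2]
Peg 2: [5, 4, 1]

After move 4 (2->1):
Peg 0: []
Peg 1: [3, 2, 1]
Peg 2: [5, 4]

After move 5 (2->0):
Peg 0: [4]
Peg 1: [3, 2, 1]
Peg 2: [5]

After move 6 (1->2):
Peg 0: [4]
Peg 1: [3, 2]
Peg 2: [5, 1]

Answer: Peg 0: [4]
Peg 1: [3, 2]
Peg 2: [5, 1]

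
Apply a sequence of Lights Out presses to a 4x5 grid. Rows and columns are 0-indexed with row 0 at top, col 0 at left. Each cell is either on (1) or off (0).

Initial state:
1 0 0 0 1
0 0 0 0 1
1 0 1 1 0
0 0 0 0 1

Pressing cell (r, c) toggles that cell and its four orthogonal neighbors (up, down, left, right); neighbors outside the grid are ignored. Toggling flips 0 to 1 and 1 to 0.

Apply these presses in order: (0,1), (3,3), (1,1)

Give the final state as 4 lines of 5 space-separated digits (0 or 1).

Answer: 0 0 1 0 1
1 0 1 0 1
1 1 1 0 0
0 0 1 1 0

Derivation:
After press 1 at (0,1):
0 1 1 0 1
0 1 0 0 1
1 0 1 1 0
0 0 0 0 1

After press 2 at (3,3):
0 1 1 0 1
0 1 0 0 1
1 0 1 0 0
0 0 1 1 0

After press 3 at (1,1):
0 0 1 0 1
1 0 1 0 1
1 1 1 0 0
0 0 1 1 0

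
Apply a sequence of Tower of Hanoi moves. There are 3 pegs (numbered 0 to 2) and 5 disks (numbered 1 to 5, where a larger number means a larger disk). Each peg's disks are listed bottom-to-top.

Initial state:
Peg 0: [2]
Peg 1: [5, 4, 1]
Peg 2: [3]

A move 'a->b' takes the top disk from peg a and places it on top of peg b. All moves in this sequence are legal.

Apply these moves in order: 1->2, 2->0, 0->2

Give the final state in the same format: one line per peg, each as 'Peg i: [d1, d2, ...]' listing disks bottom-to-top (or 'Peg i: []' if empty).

Answer: Peg 0: [2]
Peg 1: [5, 4]
Peg 2: [3, 1]

Derivation:
After move 1 (1->2):
Peg 0: [2]
Peg 1: [5, 4]
Peg 2: [3, 1]

After move 2 (2->0):
Peg 0: [2, 1]
Peg 1: [5, 4]
Peg 2: [3]

After move 3 (0->2):
Peg 0: [2]
Peg 1: [5, 4]
Peg 2: [3, 1]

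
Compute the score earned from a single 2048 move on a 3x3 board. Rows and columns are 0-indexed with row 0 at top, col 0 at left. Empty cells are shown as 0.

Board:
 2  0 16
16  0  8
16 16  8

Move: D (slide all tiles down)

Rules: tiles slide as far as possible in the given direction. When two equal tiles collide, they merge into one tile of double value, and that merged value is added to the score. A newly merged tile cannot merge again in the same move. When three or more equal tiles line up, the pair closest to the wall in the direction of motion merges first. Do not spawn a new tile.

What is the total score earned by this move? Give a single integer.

Slide down:
col 0: [2, 16, 16] -> [0, 2, 32]  score +32 (running 32)
col 1: [0, 0, 16] -> [0, 0, 16]  score +0 (running 32)
col 2: [16, 8, 8] -> [0, 16, 16]  score +16 (running 48)
Board after move:
 0  0  0
 2  0 16
32 16 16

Answer: 48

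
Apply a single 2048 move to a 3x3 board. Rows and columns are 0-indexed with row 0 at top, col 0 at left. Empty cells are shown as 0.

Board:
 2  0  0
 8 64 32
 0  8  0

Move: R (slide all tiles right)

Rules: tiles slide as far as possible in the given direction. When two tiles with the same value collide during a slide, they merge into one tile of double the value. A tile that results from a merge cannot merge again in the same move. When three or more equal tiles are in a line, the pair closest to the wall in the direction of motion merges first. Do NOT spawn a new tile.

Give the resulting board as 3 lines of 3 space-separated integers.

Answer:  0  0  2
 8 64 32
 0  0  8

Derivation:
Slide right:
row 0: [2, 0, 0] -> [0, 0, 2]
row 1: [8, 64, 32] -> [8, 64, 32]
row 2: [0, 8, 0] -> [0, 0, 8]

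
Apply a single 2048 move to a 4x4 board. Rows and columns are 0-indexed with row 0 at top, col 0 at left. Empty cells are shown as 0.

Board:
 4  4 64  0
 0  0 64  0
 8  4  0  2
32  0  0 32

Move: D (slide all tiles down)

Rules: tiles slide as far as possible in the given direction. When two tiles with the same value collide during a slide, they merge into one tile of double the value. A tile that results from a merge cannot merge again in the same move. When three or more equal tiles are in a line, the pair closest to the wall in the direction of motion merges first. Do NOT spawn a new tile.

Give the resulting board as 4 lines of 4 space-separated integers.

Slide down:
col 0: [4, 0, 8, 32] -> [0, 4, 8, 32]
col 1: [4, 0, 4, 0] -> [0, 0, 0, 8]
col 2: [64, 64, 0, 0] -> [0, 0, 0, 128]
col 3: [0, 0, 2, 32] -> [0, 0, 2, 32]

Answer:   0   0   0   0
  4   0   0   0
  8   0   0   2
 32   8 128  32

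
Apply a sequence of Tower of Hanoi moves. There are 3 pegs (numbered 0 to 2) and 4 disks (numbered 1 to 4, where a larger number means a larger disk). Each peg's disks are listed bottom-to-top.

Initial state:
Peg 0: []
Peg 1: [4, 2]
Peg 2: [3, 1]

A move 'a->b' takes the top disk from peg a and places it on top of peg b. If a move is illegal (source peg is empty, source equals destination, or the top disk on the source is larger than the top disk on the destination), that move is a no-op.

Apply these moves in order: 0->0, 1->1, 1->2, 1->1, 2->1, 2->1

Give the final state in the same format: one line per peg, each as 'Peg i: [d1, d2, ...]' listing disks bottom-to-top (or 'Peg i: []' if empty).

Answer: Peg 0: []
Peg 1: [4, 2, 1]
Peg 2: [3]

Derivation:
After move 1 (0->0):
Peg 0: []
Peg 1: [4, 2]
Peg 2: [3, 1]

After move 2 (1->1):
Peg 0: []
Peg 1: [4, 2]
Peg 2: [3, 1]

After move 3 (1->2):
Peg 0: []
Peg 1: [4, 2]
Peg 2: [3, 1]

After move 4 (1->1):
Peg 0: []
Peg 1: [4, 2]
Peg 2: [3, 1]

After move 5 (2->1):
Peg 0: []
Peg 1: [4, 2, 1]
Peg 2: [3]

After move 6 (2->1):
Peg 0: []
Peg 1: [4, 2, 1]
Peg 2: [3]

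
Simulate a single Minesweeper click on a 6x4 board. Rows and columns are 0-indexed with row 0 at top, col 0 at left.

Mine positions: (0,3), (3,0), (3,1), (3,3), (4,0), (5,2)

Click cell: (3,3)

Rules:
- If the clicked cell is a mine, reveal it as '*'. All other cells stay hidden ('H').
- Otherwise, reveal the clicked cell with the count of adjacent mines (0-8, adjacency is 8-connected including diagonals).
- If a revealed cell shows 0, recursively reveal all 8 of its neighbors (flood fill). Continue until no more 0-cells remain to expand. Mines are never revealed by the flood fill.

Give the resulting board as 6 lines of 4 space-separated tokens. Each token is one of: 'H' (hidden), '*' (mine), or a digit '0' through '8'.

H H H H
H H H H
H H H H
H H H *
H H H H
H H H H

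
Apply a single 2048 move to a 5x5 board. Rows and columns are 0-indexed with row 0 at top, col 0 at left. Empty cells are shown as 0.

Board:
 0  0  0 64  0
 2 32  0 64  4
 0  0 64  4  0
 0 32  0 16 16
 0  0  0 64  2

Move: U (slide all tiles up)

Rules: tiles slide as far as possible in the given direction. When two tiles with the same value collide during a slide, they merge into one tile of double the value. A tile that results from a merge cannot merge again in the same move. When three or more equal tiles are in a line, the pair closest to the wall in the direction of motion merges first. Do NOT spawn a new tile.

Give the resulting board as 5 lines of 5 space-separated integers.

Answer:   2  64  64 128   4
  0   0   0   4  16
  0   0   0  16   2
  0   0   0  64   0
  0   0   0   0   0

Derivation:
Slide up:
col 0: [0, 2, 0, 0, 0] -> [2, 0, 0, 0, 0]
col 1: [0, 32, 0, 32, 0] -> [64, 0, 0, 0, 0]
col 2: [0, 0, 64, 0, 0] -> [64, 0, 0, 0, 0]
col 3: [64, 64, 4, 16, 64] -> [128, 4, 16, 64, 0]
col 4: [0, 4, 0, 16, 2] -> [4, 16, 2, 0, 0]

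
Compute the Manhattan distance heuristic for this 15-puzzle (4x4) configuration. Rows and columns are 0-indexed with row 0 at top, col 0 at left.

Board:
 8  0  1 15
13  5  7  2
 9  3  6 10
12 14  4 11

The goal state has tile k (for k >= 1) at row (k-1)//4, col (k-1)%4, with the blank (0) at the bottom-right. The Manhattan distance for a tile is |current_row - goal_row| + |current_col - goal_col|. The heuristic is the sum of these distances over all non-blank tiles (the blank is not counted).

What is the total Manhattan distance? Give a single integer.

Tile 8: at (0,0), goal (1,3), distance |0-1|+|0-3| = 4
Tile 1: at (0,2), goal (0,0), distance |0-0|+|2-0| = 2
Tile 15: at (0,3), goal (3,2), distance |0-3|+|3-2| = 4
Tile 13: at (1,0), goal (3,0), distance |1-3|+|0-0| = 2
Tile 5: at (1,1), goal (1,0), distance |1-1|+|1-0| = 1
Tile 7: at (1,2), goal (1,2), distance |1-1|+|2-2| = 0
Tile 2: at (1,3), goal (0,1), distance |1-0|+|3-1| = 3
Tile 9: at (2,0), goal (2,0), distance |2-2|+|0-0| = 0
Tile 3: at (2,1), goal (0,2), distance |2-0|+|1-2| = 3
Tile 6: at (2,2), goal (1,1), distance |2-1|+|2-1| = 2
Tile 10: at (2,3), goal (2,1), distance |2-2|+|3-1| = 2
Tile 12: at (3,0), goal (2,3), distance |3-2|+|0-3| = 4
Tile 14: at (3,1), goal (3,1), distance |3-3|+|1-1| = 0
Tile 4: at (3,2), goal (0,3), distance |3-0|+|2-3| = 4
Tile 11: at (3,3), goal (2,2), distance |3-2|+|3-2| = 2
Sum: 4 + 2 + 4 + 2 + 1 + 0 + 3 + 0 + 3 + 2 + 2 + 4 + 0 + 4 + 2 = 33

Answer: 33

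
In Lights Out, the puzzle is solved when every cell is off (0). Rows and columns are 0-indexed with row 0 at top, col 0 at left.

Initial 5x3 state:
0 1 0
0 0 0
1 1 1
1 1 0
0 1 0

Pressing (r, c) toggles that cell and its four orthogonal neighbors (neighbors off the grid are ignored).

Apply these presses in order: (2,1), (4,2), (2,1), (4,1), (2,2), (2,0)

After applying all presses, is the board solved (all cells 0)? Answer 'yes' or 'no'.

After press 1 at (2,1):
0 1 0
0 1 0
0 0 0
1 0 0
0 1 0

After press 2 at (4,2):
0 1 0
0 1 0
0 0 0
1 0 1
0 0 1

After press 3 at (2,1):
0 1 0
0 0 0
1 1 1
1 1 1
0 0 1

After press 4 at (4,1):
0 1 0
0 0 0
1 1 1
1 0 1
1 1 0

After press 5 at (2,2):
0 1 0
0 0 1
1 0 0
1 0 0
1 1 0

After press 6 at (2,0):
0 1 0
1 0 1
0 1 0
0 0 0
1 1 0

Lights still on: 6

Answer: no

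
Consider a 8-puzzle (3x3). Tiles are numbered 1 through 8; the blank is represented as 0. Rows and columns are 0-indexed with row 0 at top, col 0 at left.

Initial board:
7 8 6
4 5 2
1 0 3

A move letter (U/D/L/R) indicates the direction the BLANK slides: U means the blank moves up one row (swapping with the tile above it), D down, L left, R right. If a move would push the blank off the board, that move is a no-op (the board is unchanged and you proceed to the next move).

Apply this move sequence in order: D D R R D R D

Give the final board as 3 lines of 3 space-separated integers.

Answer: 7 8 6
4 5 2
1 3 0

Derivation:
After move 1 (D):
7 8 6
4 5 2
1 0 3

After move 2 (D):
7 8 6
4 5 2
1 0 3

After move 3 (R):
7 8 6
4 5 2
1 3 0

After move 4 (R):
7 8 6
4 5 2
1 3 0

After move 5 (D):
7 8 6
4 5 2
1 3 0

After move 6 (R):
7 8 6
4 5 2
1 3 0

After move 7 (D):
7 8 6
4 5 2
1 3 0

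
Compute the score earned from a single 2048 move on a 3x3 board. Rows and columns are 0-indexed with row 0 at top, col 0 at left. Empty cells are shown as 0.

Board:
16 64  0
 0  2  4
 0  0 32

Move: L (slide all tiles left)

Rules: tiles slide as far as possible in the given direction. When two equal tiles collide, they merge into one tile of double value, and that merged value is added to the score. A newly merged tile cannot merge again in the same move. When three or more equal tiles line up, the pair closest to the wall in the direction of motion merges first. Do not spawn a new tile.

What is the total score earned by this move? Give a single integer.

Slide left:
row 0: [16, 64, 0] -> [16, 64, 0]  score +0 (running 0)
row 1: [0, 2, 4] -> [2, 4, 0]  score +0 (running 0)
row 2: [0, 0, 32] -> [32, 0, 0]  score +0 (running 0)
Board after move:
16 64  0
 2  4  0
32  0  0

Answer: 0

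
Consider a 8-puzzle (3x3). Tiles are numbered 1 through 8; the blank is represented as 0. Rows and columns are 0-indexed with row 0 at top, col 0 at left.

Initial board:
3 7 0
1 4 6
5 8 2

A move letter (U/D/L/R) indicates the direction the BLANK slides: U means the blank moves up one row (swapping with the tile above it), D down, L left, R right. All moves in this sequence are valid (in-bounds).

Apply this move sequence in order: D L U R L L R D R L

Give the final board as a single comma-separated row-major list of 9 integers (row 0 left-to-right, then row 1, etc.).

After move 1 (D):
3 7 6
1 4 0
5 8 2

After move 2 (L):
3 7 6
1 0 4
5 8 2

After move 3 (U):
3 0 6
1 7 4
5 8 2

After move 4 (R):
3 6 0
1 7 4
5 8 2

After move 5 (L):
3 0 6
1 7 4
5 8 2

After move 6 (L):
0 3 6
1 7 4
5 8 2

After move 7 (R):
3 0 6
1 7 4
5 8 2

After move 8 (D):
3 7 6
1 0 4
5 8 2

After move 9 (R):
3 7 6
1 4 0
5 8 2

After move 10 (L):
3 7 6
1 0 4
5 8 2

Answer: 3, 7, 6, 1, 0, 4, 5, 8, 2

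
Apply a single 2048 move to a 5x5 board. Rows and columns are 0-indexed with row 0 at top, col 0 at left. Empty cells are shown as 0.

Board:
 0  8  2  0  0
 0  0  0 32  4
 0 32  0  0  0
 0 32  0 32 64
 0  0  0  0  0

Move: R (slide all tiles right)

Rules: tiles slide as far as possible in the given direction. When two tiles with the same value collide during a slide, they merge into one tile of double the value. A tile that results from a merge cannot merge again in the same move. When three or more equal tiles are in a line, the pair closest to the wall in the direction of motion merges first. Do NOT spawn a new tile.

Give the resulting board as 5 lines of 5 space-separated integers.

Answer:  0  0  0  8  2
 0  0  0 32  4
 0  0  0  0 32
 0  0  0 64 64
 0  0  0  0  0

Derivation:
Slide right:
row 0: [0, 8, 2, 0, 0] -> [0, 0, 0, 8, 2]
row 1: [0, 0, 0, 32, 4] -> [0, 0, 0, 32, 4]
row 2: [0, 32, 0, 0, 0] -> [0, 0, 0, 0, 32]
row 3: [0, 32, 0, 32, 64] -> [0, 0, 0, 64, 64]
row 4: [0, 0, 0, 0, 0] -> [0, 0, 0, 0, 0]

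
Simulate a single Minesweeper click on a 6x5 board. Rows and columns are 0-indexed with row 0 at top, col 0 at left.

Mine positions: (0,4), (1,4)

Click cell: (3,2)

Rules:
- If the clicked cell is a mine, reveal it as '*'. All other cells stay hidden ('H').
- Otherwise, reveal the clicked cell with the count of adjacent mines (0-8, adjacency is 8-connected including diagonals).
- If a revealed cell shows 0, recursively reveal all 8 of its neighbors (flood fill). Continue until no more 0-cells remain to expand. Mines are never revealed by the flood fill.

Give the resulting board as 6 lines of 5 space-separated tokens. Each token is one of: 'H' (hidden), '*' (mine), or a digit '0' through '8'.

0 0 0 2 H
0 0 0 2 H
0 0 0 1 1
0 0 0 0 0
0 0 0 0 0
0 0 0 0 0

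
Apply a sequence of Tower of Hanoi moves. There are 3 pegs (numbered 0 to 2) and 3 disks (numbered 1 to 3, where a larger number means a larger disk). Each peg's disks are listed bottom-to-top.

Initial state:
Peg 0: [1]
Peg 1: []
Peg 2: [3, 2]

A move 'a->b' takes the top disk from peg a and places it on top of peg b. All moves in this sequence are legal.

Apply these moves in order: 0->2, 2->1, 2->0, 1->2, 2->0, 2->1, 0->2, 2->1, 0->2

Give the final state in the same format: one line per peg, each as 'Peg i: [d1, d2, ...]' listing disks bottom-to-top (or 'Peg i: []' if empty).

Answer: Peg 0: []
Peg 1: [3, 1]
Peg 2: [2]

Derivation:
After move 1 (0->2):
Peg 0: []
Peg 1: []
Peg 2: [3, 2, 1]

After move 2 (2->1):
Peg 0: []
Peg 1: [1]
Peg 2: [3, 2]

After move 3 (2->0):
Peg 0: [2]
Peg 1: [1]
Peg 2: [3]

After move 4 (1->2):
Peg 0: [2]
Peg 1: []
Peg 2: [3, 1]

After move 5 (2->0):
Peg 0: [2, 1]
Peg 1: []
Peg 2: [3]

After move 6 (2->1):
Peg 0: [2, 1]
Peg 1: [3]
Peg 2: []

After move 7 (0->2):
Peg 0: [2]
Peg 1: [3]
Peg 2: [1]

After move 8 (2->1):
Peg 0: [2]
Peg 1: [3, 1]
Peg 2: []

After move 9 (0->2):
Peg 0: []
Peg 1: [3, 1]
Peg 2: [2]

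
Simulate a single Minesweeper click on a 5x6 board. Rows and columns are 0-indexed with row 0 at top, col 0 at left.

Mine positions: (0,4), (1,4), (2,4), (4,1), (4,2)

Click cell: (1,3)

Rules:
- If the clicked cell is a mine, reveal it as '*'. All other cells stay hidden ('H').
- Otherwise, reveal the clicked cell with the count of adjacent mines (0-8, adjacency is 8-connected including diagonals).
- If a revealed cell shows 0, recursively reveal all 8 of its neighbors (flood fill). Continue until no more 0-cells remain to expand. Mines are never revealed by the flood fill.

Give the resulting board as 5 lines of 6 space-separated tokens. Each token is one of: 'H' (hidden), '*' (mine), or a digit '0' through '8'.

H H H H H H
H H H 3 H H
H H H H H H
H H H H H H
H H H H H H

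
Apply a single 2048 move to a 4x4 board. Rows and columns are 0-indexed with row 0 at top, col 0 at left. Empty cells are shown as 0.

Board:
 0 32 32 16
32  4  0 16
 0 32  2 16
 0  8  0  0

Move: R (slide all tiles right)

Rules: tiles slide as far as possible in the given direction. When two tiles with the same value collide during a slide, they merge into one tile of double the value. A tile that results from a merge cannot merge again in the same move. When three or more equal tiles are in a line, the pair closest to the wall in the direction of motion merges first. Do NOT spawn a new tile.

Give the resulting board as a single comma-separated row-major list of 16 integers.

Slide right:
row 0: [0, 32, 32, 16] -> [0, 0, 64, 16]
row 1: [32, 4, 0, 16] -> [0, 32, 4, 16]
row 2: [0, 32, 2, 16] -> [0, 32, 2, 16]
row 3: [0, 8, 0, 0] -> [0, 0, 0, 8]

Answer: 0, 0, 64, 16, 0, 32, 4, 16, 0, 32, 2, 16, 0, 0, 0, 8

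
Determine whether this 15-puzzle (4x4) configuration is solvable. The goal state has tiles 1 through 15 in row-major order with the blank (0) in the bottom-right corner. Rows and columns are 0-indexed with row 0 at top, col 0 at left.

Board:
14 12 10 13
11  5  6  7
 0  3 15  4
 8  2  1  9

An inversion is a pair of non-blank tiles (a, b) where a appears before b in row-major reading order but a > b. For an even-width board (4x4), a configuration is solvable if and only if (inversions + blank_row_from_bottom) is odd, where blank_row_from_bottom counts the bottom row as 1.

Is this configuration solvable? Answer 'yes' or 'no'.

Answer: no

Derivation:
Inversions: 76
Blank is in row 2 (0-indexed from top), which is row 2 counting from the bottom (bottom = 1).
76 + 2 = 78, which is even, so the puzzle is not solvable.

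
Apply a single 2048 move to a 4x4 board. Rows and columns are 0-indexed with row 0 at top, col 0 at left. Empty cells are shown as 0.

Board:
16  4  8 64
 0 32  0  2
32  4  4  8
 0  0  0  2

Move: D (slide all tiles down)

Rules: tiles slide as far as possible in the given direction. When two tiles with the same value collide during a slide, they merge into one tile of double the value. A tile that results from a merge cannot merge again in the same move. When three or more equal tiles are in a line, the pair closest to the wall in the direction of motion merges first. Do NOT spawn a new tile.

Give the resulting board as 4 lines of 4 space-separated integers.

Answer:  0  0  0 64
 0  4  0  2
16 32  8  8
32  4  4  2

Derivation:
Slide down:
col 0: [16, 0, 32, 0] -> [0, 0, 16, 32]
col 1: [4, 32, 4, 0] -> [0, 4, 32, 4]
col 2: [8, 0, 4, 0] -> [0, 0, 8, 4]
col 3: [64, 2, 8, 2] -> [64, 2, 8, 2]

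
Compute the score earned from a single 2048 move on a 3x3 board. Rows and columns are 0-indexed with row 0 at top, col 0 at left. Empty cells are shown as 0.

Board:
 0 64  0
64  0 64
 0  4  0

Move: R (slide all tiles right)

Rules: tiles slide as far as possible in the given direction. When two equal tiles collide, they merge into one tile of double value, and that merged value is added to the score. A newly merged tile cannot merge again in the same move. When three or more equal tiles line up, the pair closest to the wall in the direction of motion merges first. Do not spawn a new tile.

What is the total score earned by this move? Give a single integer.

Answer: 128

Derivation:
Slide right:
row 0: [0, 64, 0] -> [0, 0, 64]  score +0 (running 0)
row 1: [64, 0, 64] -> [0, 0, 128]  score +128 (running 128)
row 2: [0, 4, 0] -> [0, 0, 4]  score +0 (running 128)
Board after move:
  0   0  64
  0   0 128
  0   0   4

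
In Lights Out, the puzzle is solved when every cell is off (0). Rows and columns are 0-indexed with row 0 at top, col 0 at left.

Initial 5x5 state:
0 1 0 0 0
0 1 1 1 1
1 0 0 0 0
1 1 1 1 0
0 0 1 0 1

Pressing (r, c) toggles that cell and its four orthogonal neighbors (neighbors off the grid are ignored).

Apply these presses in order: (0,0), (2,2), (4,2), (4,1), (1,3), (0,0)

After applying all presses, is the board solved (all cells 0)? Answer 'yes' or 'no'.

After press 1 at (0,0):
1 0 0 0 0
1 1 1 1 1
1 0 0 0 0
1 1 1 1 0
0 0 1 0 1

After press 2 at (2,2):
1 0 0 0 0
1 1 0 1 1
1 1 1 1 0
1 1 0 1 0
0 0 1 0 1

After press 3 at (4,2):
1 0 0 0 0
1 1 0 1 1
1 1 1 1 0
1 1 1 1 0
0 1 0 1 1

After press 4 at (4,1):
1 0 0 0 0
1 1 0 1 1
1 1 1 1 0
1 0 1 1 0
1 0 1 1 1

After press 5 at (1,3):
1 0 0 1 0
1 1 1 0 0
1 1 1 0 0
1 0 1 1 0
1 0 1 1 1

After press 6 at (0,0):
0 1 0 1 0
0 1 1 0 0
1 1 1 0 0
1 0 1 1 0
1 0 1 1 1

Lights still on: 14

Answer: no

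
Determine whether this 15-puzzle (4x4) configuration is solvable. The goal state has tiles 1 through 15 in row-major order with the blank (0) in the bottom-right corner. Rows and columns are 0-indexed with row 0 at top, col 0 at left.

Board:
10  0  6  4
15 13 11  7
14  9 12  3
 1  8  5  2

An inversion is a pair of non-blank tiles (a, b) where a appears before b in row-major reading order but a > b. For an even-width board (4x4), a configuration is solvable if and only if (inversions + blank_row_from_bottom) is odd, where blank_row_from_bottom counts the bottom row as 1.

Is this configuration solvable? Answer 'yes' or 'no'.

Inversions: 70
Blank is in row 0 (0-indexed from top), which is row 4 counting from the bottom (bottom = 1).
70 + 4 = 74, which is even, so the puzzle is not solvable.

Answer: no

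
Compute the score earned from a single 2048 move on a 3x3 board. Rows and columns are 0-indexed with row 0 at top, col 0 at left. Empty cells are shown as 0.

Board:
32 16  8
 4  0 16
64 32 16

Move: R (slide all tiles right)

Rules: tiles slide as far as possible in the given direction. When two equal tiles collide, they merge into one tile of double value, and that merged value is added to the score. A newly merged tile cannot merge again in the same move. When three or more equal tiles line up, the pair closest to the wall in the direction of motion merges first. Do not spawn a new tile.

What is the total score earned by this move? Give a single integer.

Answer: 0

Derivation:
Slide right:
row 0: [32, 16, 8] -> [32, 16, 8]  score +0 (running 0)
row 1: [4, 0, 16] -> [0, 4, 16]  score +0 (running 0)
row 2: [64, 32, 16] -> [64, 32, 16]  score +0 (running 0)
Board after move:
32 16  8
 0  4 16
64 32 16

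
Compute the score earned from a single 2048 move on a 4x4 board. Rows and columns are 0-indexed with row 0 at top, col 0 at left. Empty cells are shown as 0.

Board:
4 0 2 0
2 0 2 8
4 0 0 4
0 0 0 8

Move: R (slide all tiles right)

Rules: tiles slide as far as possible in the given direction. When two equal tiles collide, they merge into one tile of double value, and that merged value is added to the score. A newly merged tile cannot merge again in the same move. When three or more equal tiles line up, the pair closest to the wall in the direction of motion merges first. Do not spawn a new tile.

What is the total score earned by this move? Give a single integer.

Answer: 12

Derivation:
Slide right:
row 0: [4, 0, 2, 0] -> [0, 0, 4, 2]  score +0 (running 0)
row 1: [2, 0, 2, 8] -> [0, 0, 4, 8]  score +4 (running 4)
row 2: [4, 0, 0, 4] -> [0, 0, 0, 8]  score +8 (running 12)
row 3: [0, 0, 0, 8] -> [0, 0, 0, 8]  score +0 (running 12)
Board after move:
0 0 4 2
0 0 4 8
0 0 0 8
0 0 0 8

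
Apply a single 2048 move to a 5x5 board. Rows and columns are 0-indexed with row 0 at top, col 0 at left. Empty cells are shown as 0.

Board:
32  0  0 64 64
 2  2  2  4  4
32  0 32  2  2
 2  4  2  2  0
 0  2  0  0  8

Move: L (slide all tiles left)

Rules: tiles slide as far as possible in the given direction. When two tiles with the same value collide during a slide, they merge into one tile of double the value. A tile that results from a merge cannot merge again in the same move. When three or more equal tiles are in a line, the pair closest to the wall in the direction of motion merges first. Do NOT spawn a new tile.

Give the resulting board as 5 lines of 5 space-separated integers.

Answer:  32 128   0   0   0
  4   2   8   0   0
 64   4   0   0   0
  2   4   4   0   0
  2   8   0   0   0

Derivation:
Slide left:
row 0: [32, 0, 0, 64, 64] -> [32, 128, 0, 0, 0]
row 1: [2, 2, 2, 4, 4] -> [4, 2, 8, 0, 0]
row 2: [32, 0, 32, 2, 2] -> [64, 4, 0, 0, 0]
row 3: [2, 4, 2, 2, 0] -> [2, 4, 4, 0, 0]
row 4: [0, 2, 0, 0, 8] -> [2, 8, 0, 0, 0]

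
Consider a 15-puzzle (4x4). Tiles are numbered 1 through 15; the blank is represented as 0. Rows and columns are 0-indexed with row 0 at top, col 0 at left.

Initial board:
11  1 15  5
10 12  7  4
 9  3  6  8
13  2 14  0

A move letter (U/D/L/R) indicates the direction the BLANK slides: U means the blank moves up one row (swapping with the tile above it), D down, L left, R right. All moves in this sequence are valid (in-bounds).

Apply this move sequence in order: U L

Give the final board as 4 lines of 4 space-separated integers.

After move 1 (U):
11  1 15  5
10 12  7  4
 9  3  6  0
13  2 14  8

After move 2 (L):
11  1 15  5
10 12  7  4
 9  3  0  6
13  2 14  8

Answer: 11  1 15  5
10 12  7  4
 9  3  0  6
13  2 14  8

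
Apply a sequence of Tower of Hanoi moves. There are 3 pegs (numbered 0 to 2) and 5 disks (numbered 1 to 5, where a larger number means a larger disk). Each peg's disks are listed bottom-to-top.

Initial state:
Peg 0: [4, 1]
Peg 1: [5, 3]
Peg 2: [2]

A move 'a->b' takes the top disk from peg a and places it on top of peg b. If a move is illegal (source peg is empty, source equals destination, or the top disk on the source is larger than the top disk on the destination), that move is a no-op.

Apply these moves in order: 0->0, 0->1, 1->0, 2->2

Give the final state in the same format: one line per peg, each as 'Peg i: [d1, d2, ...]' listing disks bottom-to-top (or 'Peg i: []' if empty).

Answer: Peg 0: [4, 1]
Peg 1: [5, 3]
Peg 2: [2]

Derivation:
After move 1 (0->0):
Peg 0: [4, 1]
Peg 1: [5, 3]
Peg 2: [2]

After move 2 (0->1):
Peg 0: [4]
Peg 1: [5, 3, 1]
Peg 2: [2]

After move 3 (1->0):
Peg 0: [4, 1]
Peg 1: [5, 3]
Peg 2: [2]

After move 4 (2->2):
Peg 0: [4, 1]
Peg 1: [5, 3]
Peg 2: [2]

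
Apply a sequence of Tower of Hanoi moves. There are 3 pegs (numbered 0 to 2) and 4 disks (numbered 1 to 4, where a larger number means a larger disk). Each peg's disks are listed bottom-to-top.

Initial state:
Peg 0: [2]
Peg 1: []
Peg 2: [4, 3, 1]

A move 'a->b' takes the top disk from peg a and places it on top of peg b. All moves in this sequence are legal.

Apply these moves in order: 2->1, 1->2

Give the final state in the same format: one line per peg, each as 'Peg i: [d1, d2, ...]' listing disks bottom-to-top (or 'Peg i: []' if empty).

Answer: Peg 0: [2]
Peg 1: []
Peg 2: [4, 3, 1]

Derivation:
After move 1 (2->1):
Peg 0: [2]
Peg 1: [1]
Peg 2: [4, 3]

After move 2 (1->2):
Peg 0: [2]
Peg 1: []
Peg 2: [4, 3, 1]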